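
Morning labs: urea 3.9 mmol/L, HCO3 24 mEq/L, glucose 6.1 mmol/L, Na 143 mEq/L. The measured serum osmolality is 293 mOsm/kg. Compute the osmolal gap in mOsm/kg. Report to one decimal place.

-3.0 mOsm/kg

Calculated osmolality = 2·Na + glucose + urea
= 2·143 + 6.1 + 3.9
= 286 + 6.10 + 3.90
= 296 mOsm/kg ≈ 296.0 mOsm/kg
Osmolar gap = measured − calculated = 293 − 296.0 = -3.0 mOsm/kg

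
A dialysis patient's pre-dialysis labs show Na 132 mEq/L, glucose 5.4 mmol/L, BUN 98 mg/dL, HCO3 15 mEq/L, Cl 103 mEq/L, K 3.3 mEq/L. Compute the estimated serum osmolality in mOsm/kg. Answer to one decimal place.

Calculated osmolality = 2·Na + glucose + BUN/2.8
= 2·132 + 5.4 + 98/2.8
= 264 + 5.40 + 35
= 304.4 mOsm/kg

304.4 mOsm/kg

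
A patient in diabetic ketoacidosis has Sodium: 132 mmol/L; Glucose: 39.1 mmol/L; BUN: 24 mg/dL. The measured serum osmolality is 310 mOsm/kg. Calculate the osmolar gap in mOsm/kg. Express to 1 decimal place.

Calculated osmolality = 2·Na + glucose + BUN/2.8
= 2·132 + 39.1 + 24/2.8
= 264 + 39.10 + 8.57
= 311.67 mOsm/kg ≈ 311.7 mOsm/kg
Osmolar gap = measured − calculated = 310 − 311.7 = -1.7 mOsm/kg

-1.7 mOsm/kg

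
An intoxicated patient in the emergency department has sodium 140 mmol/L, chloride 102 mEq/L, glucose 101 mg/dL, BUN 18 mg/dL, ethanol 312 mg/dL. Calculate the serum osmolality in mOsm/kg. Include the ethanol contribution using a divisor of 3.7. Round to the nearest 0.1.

376.4 mOsm/kg

Calculated osmolality = 2·Na + glucose/18 + BUN/2.8 + ethanol/3.7
= 2·140 + 101/18 + 18/2.8 + 312/3.7
= 280 + 5.61 + 6.43 + 84.32
= 376.36 mOsm/kg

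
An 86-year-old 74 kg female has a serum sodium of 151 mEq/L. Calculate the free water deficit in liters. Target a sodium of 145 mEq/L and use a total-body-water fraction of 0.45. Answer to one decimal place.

1.4 L

TBW = 0.45 · 74 = 33.3 L
Free water deficit = TBW · (Na/145 − 1)
= 33.3 · (151/145 − 1)
= 33.3 · 0.0414
= 1.38 L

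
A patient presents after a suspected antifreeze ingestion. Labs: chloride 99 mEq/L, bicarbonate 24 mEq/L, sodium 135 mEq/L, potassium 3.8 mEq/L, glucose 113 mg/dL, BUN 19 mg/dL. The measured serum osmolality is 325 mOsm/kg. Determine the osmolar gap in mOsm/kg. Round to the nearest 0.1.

41.9 mOsm/kg

Calculated osmolality = 2·Na + glucose/18 + BUN/2.8
= 2·135 + 113/18 + 19/2.8
= 270 + 6.28 + 6.79
= 283.07 mOsm/kg ≈ 283.1 mOsm/kg
Osmolar gap = measured − calculated = 325 − 283.1 = 41.9 mOsm/kg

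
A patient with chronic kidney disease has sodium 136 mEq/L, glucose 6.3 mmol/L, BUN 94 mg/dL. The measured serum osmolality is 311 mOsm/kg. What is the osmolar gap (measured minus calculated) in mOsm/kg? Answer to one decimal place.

-0.9 mOsm/kg

Calculated osmolality = 2·Na + glucose + BUN/2.8
= 2·136 + 6.3 + 94/2.8
= 272 + 6.30 + 33.57
= 311.87 mOsm/kg ≈ 311.9 mOsm/kg
Osmolar gap = measured − calculated = 311 − 311.9 = -0.9 mOsm/kg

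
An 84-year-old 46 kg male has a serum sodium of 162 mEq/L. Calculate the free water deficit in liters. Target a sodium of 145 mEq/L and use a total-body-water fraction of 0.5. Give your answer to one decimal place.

TBW = 0.5 · 46 = 23 L
Free water deficit = TBW · (Na/145 − 1)
= 23 · (162/145 − 1)
= 23 · 0.1172
= 2.7 L

2.7 L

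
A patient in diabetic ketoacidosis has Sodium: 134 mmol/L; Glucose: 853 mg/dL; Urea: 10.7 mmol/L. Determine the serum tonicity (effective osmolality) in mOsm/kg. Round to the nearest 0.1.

Effective osmolality excludes urea (freely permeant across cell membranes):
2·Na + glucose/18
= 2·134 + 853/18
= 268 + 47.39
= 315.39 mOsm/kg

315.4 mOsm/kg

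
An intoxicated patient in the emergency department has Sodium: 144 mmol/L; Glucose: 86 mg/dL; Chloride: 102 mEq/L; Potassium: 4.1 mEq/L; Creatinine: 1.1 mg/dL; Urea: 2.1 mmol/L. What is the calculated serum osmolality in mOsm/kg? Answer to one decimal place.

294.9 mOsm/kg

Calculated osmolality = 2·Na + glucose/18 + urea
= 2·144 + 86/18 + 2.1
= 288 + 4.78 + 2.10
= 294.88 mOsm/kg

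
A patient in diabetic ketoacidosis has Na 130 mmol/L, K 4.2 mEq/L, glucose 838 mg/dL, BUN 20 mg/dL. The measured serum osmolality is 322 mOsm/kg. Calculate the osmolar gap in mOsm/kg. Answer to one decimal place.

Calculated osmolality = 2·Na + glucose/18 + BUN/2.8
= 2·130 + 838/18 + 20/2.8
= 260 + 46.56 + 7.14
= 313.7 mOsm/kg ≈ 313.7 mOsm/kg
Osmolar gap = measured − calculated = 322 − 313.7 = 8.3 mOsm/kg

8.3 mOsm/kg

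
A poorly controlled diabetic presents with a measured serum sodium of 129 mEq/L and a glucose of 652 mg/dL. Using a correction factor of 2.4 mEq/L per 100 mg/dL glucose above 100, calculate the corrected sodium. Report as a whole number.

Corrected Na = measured Na + 2.4 · (glucose − 100)/100
= 129 + 2.4 · (652 − 100)/100
= 129 + 13.2
= 142.2 mEq/L

142 mEq/L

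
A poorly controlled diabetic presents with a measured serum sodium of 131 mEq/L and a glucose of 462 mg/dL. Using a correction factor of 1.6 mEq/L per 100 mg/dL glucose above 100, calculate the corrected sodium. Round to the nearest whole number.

137 mEq/L

Corrected Na = measured Na + 1.6 · (glucose − 100)/100
= 131 + 1.6 · (462 − 100)/100
= 131 + 5.8
= 136.8 mEq/L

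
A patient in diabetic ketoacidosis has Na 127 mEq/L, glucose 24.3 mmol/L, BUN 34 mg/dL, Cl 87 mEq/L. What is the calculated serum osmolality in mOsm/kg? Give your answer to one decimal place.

290.4 mOsm/kg

Calculated osmolality = 2·Na + glucose + BUN/2.8
= 2·127 + 24.3 + 34/2.8
= 254 + 24.30 + 12.14
= 290.44 mOsm/kg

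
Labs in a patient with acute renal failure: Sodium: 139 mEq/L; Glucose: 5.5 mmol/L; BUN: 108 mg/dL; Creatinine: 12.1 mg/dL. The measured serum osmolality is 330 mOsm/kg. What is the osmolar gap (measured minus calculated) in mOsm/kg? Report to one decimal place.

7.9 mOsm/kg

Calculated osmolality = 2·Na + glucose + BUN/2.8
= 2·139 + 5.5 + 108/2.8
= 278 + 5.50 + 38.57
= 322.07 mOsm/kg ≈ 322.1 mOsm/kg
Osmolar gap = measured − calculated = 330 − 322.1 = 7.9 mOsm/kg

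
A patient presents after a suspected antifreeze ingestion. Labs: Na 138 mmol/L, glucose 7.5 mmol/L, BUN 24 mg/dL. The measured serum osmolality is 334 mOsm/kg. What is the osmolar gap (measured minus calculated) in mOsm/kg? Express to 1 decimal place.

Calculated osmolality = 2·Na + glucose + BUN/2.8
= 2·138 + 7.5 + 24/2.8
= 276 + 7.50 + 8.57
= 292.07 mOsm/kg ≈ 292.1 mOsm/kg
Osmolar gap = measured − calculated = 334 − 292.1 = 41.9 mOsm/kg

41.9 mOsm/kg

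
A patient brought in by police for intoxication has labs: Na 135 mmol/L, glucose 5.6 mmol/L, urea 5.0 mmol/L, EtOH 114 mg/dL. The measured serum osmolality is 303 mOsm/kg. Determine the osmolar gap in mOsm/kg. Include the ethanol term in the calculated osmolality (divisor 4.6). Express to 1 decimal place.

Calculated osmolality = 2·Na + glucose + urea + ethanol/4.6
= 2·135 + 5.6 + 5 + 114/4.6
= 270 + 5.60 + 5 + 24.78
= 305.38 mOsm/kg ≈ 305.4 mOsm/kg
Osmolar gap = measured − calculated = 303 − 305.4 = -2.4 mOsm/kg

-2.4 mOsm/kg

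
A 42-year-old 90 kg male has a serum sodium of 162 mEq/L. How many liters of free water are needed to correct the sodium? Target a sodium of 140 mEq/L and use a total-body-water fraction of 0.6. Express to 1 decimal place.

TBW = 0.6 · 90 = 54 L
Free water deficit = TBW · (Na/140 − 1)
= 54 · (162/140 − 1)
= 54 · 0.1571
= 8.48 L

8.5 L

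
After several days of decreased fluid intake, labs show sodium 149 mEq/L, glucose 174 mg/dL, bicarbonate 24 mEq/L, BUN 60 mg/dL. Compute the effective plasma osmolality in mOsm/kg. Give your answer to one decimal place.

Effective osmolality excludes urea (freely permeant across cell membranes):
2·Na + glucose/18
= 2·149 + 174/18
= 298 + 9.67
= 307.67 mOsm/kg

307.7 mOsm/kg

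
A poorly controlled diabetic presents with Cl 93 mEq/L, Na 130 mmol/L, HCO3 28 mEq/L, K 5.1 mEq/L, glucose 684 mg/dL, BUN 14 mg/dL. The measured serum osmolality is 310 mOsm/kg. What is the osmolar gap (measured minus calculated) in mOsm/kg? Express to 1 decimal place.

7.0 mOsm/kg

Calculated osmolality = 2·Na + glucose/18 + BUN/2.8
= 2·130 + 684/18 + 14/2.8
= 260 + 38 + 5
= 303 mOsm/kg ≈ 303.0 mOsm/kg
Osmolar gap = measured − calculated = 310 − 303.0 = 7.0 mOsm/kg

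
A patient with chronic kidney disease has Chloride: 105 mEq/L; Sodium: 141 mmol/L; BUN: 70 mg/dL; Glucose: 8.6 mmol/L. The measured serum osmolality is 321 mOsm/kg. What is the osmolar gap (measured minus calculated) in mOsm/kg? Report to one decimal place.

5.4 mOsm/kg

Calculated osmolality = 2·Na + glucose + BUN/2.8
= 2·141 + 8.6 + 70/2.8
= 282 + 8.60 + 25
= 315.6 mOsm/kg ≈ 315.6 mOsm/kg
Osmolar gap = measured − calculated = 321 − 315.6 = 5.4 mOsm/kg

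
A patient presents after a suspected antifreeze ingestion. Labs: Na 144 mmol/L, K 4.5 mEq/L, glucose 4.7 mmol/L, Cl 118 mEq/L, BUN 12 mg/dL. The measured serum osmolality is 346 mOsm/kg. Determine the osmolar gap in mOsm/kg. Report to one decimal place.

49.0 mOsm/kg

Calculated osmolality = 2·Na + glucose + BUN/2.8
= 2·144 + 4.7 + 12/2.8
= 288 + 4.70 + 4.29
= 296.99 mOsm/kg ≈ 297.0 mOsm/kg
Osmolar gap = measured − calculated = 346 − 297.0 = 49.0 mOsm/kg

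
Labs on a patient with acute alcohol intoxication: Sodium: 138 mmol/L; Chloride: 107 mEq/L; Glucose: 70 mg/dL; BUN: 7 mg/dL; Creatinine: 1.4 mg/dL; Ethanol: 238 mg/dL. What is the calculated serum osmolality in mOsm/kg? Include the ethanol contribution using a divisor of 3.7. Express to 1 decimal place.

346.7 mOsm/kg

Calculated osmolality = 2·Na + glucose/18 + BUN/2.8 + ethanol/3.7
= 2·138 + 70/18 + 7/2.8 + 238/3.7
= 276 + 3.89 + 2.50 + 64.32
= 346.71 mOsm/kg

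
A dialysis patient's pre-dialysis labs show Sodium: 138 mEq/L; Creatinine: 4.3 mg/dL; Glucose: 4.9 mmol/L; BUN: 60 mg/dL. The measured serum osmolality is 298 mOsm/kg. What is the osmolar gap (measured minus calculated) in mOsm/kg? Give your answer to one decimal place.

Calculated osmolality = 2·Na + glucose + BUN/2.8
= 2·138 + 4.9 + 60/2.8
= 276 + 4.90 + 21.43
= 302.33 mOsm/kg ≈ 302.3 mOsm/kg
Osmolar gap = measured − calculated = 298 − 302.3 = -4.3 mOsm/kg

-4.3 mOsm/kg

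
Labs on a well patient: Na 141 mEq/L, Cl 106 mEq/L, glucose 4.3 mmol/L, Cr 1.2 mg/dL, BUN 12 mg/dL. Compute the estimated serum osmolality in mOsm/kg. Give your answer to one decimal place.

Calculated osmolality = 2·Na + glucose + BUN/2.8
= 2·141 + 4.3 + 12/2.8
= 282 + 4.30 + 4.29
= 290.59 mOsm/kg

290.6 mOsm/kg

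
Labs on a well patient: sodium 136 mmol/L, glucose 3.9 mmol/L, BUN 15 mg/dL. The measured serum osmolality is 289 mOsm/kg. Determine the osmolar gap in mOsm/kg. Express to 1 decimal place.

7.7 mOsm/kg

Calculated osmolality = 2·Na + glucose + BUN/2.8
= 2·136 + 3.9 + 15/2.8
= 272 + 3.90 + 5.36
= 281.26 mOsm/kg ≈ 281.3 mOsm/kg
Osmolar gap = measured − calculated = 289 − 281.3 = 7.7 mOsm/kg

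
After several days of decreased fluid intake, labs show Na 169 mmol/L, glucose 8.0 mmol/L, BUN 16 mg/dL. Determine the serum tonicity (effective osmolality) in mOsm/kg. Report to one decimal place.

Effective osmolality excludes urea (freely permeant across cell membranes):
2·Na + glucose
= 2·169 + 8
= 338 + 8
= 346 mOsm/kg

346.0 mOsm/kg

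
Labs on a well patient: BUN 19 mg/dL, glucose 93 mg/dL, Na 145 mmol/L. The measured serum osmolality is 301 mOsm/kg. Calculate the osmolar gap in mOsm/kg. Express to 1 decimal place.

Calculated osmolality = 2·Na + glucose/18 + BUN/2.8
= 2·145 + 93/18 + 19/2.8
= 290 + 5.17 + 6.79
= 301.96 mOsm/kg ≈ 302.0 mOsm/kg
Osmolar gap = measured − calculated = 301 − 302.0 = -1.0 mOsm/kg

-1.0 mOsm/kg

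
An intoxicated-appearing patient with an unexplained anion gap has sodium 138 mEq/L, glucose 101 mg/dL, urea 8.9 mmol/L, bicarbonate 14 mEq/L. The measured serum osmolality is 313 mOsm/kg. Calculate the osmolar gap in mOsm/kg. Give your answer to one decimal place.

22.5 mOsm/kg

Calculated osmolality = 2·Na + glucose/18 + urea
= 2·138 + 101/18 + 8.9
= 276 + 5.61 + 8.90
= 290.51 mOsm/kg ≈ 290.5 mOsm/kg
Osmolar gap = measured − calculated = 313 − 290.5 = 22.5 mOsm/kg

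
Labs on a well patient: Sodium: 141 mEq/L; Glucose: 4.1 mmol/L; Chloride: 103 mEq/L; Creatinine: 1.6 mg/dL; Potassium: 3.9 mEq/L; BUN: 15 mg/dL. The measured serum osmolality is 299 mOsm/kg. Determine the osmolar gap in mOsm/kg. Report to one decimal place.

Calculated osmolality = 2·Na + glucose + BUN/2.8
= 2·141 + 4.1 + 15/2.8
= 282 + 4.10 + 5.36
= 291.46 mOsm/kg ≈ 291.5 mOsm/kg
Osmolar gap = measured − calculated = 299 − 291.5 = 7.5 mOsm/kg

7.5 mOsm/kg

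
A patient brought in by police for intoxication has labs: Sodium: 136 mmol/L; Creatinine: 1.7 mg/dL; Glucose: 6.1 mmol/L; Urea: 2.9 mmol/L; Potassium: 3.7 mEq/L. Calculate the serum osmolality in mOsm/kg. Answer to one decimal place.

Calculated osmolality = 2·Na + glucose + urea
= 2·136 + 6.1 + 2.9
= 272 + 6.10 + 2.90
= 281 mOsm/kg

281.0 mOsm/kg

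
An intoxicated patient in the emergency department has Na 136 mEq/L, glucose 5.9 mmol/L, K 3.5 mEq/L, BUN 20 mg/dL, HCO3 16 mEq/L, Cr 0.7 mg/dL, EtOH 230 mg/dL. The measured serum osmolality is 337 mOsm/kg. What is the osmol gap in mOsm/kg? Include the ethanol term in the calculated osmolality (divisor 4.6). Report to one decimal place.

Calculated osmolality = 2·Na + glucose + BUN/2.8 + ethanol/4.6
= 2·136 + 5.9 + 20/2.8 + 230/4.6
= 272 + 5.90 + 7.14 + 50
= 335.04 mOsm/kg ≈ 335.0 mOsm/kg
Osmolar gap = measured − calculated = 337 − 335.0 = 2.0 mOsm/kg

2.0 mOsm/kg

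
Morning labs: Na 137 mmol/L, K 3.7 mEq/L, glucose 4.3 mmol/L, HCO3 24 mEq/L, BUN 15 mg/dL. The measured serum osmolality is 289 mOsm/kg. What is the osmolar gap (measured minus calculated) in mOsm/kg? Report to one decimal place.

Calculated osmolality = 2·Na + glucose + BUN/2.8
= 2·137 + 4.3 + 15/2.8
= 274 + 4.30 + 5.36
= 283.66 mOsm/kg ≈ 283.7 mOsm/kg
Osmolar gap = measured − calculated = 289 − 283.7 = 5.3 mOsm/kg

5.3 mOsm/kg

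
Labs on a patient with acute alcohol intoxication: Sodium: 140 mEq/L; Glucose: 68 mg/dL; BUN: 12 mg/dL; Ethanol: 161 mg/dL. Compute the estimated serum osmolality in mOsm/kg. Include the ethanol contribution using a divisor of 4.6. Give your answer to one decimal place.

Calculated osmolality = 2·Na + glucose/18 + BUN/2.8 + ethanol/4.6
= 2·140 + 68/18 + 12/2.8 + 161/4.6
= 280 + 3.78 + 4.29 + 35
= 323.07 mOsm/kg

323.1 mOsm/kg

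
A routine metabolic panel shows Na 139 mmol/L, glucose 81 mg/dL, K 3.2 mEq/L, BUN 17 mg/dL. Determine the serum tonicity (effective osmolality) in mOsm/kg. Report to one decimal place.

282.5 mOsm/kg

Effective osmolality excludes urea (freely permeant across cell membranes):
2·Na + glucose/18
= 2·139 + 81/18
= 278 + 4.5
= 282.5 mOsm/kg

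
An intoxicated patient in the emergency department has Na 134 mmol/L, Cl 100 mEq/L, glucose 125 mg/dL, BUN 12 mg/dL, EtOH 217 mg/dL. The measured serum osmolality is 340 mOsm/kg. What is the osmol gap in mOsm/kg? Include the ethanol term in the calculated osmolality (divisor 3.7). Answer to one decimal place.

Calculated osmolality = 2·Na + glucose/18 + BUN/2.8 + ethanol/3.7
= 2·134 + 125/18 + 12/2.8 + 217/3.7
= 268 + 6.94 + 4.29 + 58.65
= 337.88 mOsm/kg ≈ 337.9 mOsm/kg
Osmolar gap = measured − calculated = 340 − 337.9 = 2.1 mOsm/kg

2.1 mOsm/kg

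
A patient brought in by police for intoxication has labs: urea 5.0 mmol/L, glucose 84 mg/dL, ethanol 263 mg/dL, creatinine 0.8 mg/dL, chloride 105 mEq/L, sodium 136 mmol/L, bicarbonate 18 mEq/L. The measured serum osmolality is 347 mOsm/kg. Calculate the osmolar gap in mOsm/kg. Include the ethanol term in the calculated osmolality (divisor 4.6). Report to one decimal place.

Calculated osmolality = 2·Na + glucose/18 + urea + ethanol/4.6
= 2·136 + 84/18 + 5 + 263/4.6
= 272 + 4.67 + 5 + 57.17
= 338.84 mOsm/kg ≈ 338.8 mOsm/kg
Osmolar gap = measured − calculated = 347 − 338.8 = 8.2 mOsm/kg

8.2 mOsm/kg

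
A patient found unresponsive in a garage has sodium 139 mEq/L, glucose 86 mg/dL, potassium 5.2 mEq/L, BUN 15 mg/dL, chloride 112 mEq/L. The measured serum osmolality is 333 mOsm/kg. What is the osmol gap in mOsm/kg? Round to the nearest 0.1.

44.9 mOsm/kg

Calculated osmolality = 2·Na + glucose/18 + BUN/2.8
= 2·139 + 86/18 + 15/2.8
= 278 + 4.78 + 5.36
= 288.14 mOsm/kg ≈ 288.1 mOsm/kg
Osmolar gap = measured − calculated = 333 − 288.1 = 44.9 mOsm/kg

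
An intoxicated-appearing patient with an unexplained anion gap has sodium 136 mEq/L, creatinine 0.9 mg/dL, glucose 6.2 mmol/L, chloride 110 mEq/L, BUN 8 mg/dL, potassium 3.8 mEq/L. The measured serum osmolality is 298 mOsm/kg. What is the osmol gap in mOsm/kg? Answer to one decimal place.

16.9 mOsm/kg

Calculated osmolality = 2·Na + glucose + BUN/2.8
= 2·136 + 6.2 + 8/2.8
= 272 + 6.20 + 2.86
= 281.06 mOsm/kg ≈ 281.1 mOsm/kg
Osmolar gap = measured − calculated = 298 − 281.1 = 16.9 mOsm/kg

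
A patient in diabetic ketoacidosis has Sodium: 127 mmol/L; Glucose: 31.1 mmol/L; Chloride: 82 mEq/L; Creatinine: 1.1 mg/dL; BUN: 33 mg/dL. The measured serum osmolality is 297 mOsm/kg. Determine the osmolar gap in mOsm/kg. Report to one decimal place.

0.1 mOsm/kg

Calculated osmolality = 2·Na + glucose + BUN/2.8
= 2·127 + 31.1 + 33/2.8
= 254 + 31.10 + 11.79
= 296.89 mOsm/kg ≈ 296.9 mOsm/kg
Osmolar gap = measured − calculated = 297 − 296.9 = 0.1 mOsm/kg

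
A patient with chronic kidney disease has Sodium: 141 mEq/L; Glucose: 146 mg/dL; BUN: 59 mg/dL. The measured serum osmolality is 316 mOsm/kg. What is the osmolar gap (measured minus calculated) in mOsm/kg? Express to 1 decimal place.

Calculated osmolality = 2·Na + glucose/18 + BUN/2.8
= 2·141 + 146/18 + 59/2.8
= 282 + 8.11 + 21.07
= 311.18 mOsm/kg ≈ 311.2 mOsm/kg
Osmolar gap = measured − calculated = 316 − 311.2 = 4.8 mOsm/kg

4.8 mOsm/kg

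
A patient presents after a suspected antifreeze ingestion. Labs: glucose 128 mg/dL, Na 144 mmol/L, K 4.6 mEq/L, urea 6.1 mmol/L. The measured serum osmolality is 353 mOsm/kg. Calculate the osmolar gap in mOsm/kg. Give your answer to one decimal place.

51.8 mOsm/kg

Calculated osmolality = 2·Na + glucose/18 + urea
= 2·144 + 128/18 + 6.1
= 288 + 7.11 + 6.10
= 301.21 mOsm/kg ≈ 301.2 mOsm/kg
Osmolar gap = measured − calculated = 353 − 301.2 = 51.8 mOsm/kg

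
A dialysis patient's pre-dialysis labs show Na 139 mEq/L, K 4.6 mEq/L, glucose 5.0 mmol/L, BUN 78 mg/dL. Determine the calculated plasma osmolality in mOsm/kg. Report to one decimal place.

310.9 mOsm/kg

Calculated osmolality = 2·Na + glucose + BUN/2.8
= 2·139 + 5 + 78/2.8
= 278 + 5 + 27.86
= 310.86 mOsm/kg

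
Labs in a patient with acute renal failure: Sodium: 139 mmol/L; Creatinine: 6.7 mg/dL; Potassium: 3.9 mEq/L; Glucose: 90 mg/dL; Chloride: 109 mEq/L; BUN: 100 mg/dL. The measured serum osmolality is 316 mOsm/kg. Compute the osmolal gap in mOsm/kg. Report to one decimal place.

-2.7 mOsm/kg

Calculated osmolality = 2·Na + glucose/18 + BUN/2.8
= 2·139 + 90/18 + 100/2.8
= 278 + 5 + 35.71
= 318.71 mOsm/kg ≈ 318.7 mOsm/kg
Osmolar gap = measured − calculated = 316 − 318.7 = -2.7 mOsm/kg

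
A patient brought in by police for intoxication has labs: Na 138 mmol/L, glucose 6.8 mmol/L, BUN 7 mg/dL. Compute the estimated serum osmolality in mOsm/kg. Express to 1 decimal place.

Calculated osmolality = 2·Na + glucose + BUN/2.8
= 2·138 + 6.8 + 7/2.8
= 276 + 6.80 + 2.50
= 285.3 mOsm/kg

285.3 mOsm/kg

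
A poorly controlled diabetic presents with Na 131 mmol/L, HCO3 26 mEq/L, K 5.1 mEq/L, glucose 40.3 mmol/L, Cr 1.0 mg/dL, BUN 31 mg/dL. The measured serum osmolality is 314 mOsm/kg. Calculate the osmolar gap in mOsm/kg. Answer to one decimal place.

0.6 mOsm/kg

Calculated osmolality = 2·Na + glucose + BUN/2.8
= 2·131 + 40.3 + 31/2.8
= 262 + 40.30 + 11.07
= 313.37 mOsm/kg ≈ 313.4 mOsm/kg
Osmolar gap = measured − calculated = 314 − 313.4 = 0.6 mOsm/kg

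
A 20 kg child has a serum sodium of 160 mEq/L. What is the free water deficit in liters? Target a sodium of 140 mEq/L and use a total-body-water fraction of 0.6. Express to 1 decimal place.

1.7 L

TBW = 0.6 · 20 = 12 L
Free water deficit = TBW · (Na/140 − 1)
= 12 · (160/140 − 1)
= 12 · 0.1429
= 1.71 L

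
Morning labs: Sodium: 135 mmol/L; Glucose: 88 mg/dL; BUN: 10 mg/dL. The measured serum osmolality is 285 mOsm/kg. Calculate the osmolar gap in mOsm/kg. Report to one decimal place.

Calculated osmolality = 2·Na + glucose/18 + BUN/2.8
= 2·135 + 88/18 + 10/2.8
= 270 + 4.89 + 3.57
= 278.46 mOsm/kg ≈ 278.5 mOsm/kg
Osmolar gap = measured − calculated = 285 − 278.5 = 6.5 mOsm/kg

6.5 mOsm/kg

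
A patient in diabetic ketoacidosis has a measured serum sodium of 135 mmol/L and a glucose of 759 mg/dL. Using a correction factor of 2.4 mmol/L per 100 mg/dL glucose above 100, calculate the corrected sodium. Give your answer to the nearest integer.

151 mmol/L

Corrected Na = measured Na + 2.4 · (glucose − 100)/100
= 135 + 2.4 · (759 − 100)/100
= 135 + 15.8
= 150.8 mmol/L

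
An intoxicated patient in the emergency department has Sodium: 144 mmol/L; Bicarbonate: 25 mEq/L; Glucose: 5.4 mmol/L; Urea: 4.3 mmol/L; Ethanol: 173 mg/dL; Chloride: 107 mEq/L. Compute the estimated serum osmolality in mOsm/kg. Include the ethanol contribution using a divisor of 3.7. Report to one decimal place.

Calculated osmolality = 2·Na + glucose + urea + ethanol/3.7
= 2·144 + 5.4 + 4.3 + 173/3.7
= 288 + 5.40 + 4.30 + 46.76
= 344.46 mOsm/kg

344.5 mOsm/kg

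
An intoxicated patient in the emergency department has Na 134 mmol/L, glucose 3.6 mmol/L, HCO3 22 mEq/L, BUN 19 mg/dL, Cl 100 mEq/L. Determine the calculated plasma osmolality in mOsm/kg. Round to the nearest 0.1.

278.4 mOsm/kg

Calculated osmolality = 2·Na + glucose + BUN/2.8
= 2·134 + 3.6 + 19/2.8
= 268 + 3.60 + 6.79
= 278.39 mOsm/kg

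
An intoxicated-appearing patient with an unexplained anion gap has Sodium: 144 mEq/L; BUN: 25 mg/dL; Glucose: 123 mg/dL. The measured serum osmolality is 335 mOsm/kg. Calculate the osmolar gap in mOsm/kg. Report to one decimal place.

31.2 mOsm/kg

Calculated osmolality = 2·Na + glucose/18 + BUN/2.8
= 2·144 + 123/18 + 25/2.8
= 288 + 6.83 + 8.93
= 303.76 mOsm/kg ≈ 303.8 mOsm/kg
Osmolar gap = measured − calculated = 335 − 303.8 = 31.2 mOsm/kg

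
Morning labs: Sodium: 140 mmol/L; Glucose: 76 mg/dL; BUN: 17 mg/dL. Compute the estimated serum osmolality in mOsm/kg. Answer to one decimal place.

290.3 mOsm/kg

Calculated osmolality = 2·Na + glucose/18 + BUN/2.8
= 2·140 + 76/18 + 17/2.8
= 280 + 4.22 + 6.07
= 290.29 mOsm/kg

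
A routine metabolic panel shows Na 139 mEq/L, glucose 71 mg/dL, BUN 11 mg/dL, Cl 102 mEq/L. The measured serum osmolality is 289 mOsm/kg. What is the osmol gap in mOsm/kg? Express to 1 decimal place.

Calculated osmolality = 2·Na + glucose/18 + BUN/2.8
= 2·139 + 71/18 + 11/2.8
= 278 + 3.94 + 3.93
= 285.87 mOsm/kg ≈ 285.9 mOsm/kg
Osmolar gap = measured − calculated = 289 − 285.9 = 3.1 mOsm/kg

3.1 mOsm/kg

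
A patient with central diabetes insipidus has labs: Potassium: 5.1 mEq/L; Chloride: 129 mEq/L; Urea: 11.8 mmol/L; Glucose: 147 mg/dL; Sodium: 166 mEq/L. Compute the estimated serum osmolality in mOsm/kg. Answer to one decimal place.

352.0 mOsm/kg

Calculated osmolality = 2·Na + glucose/18 + urea
= 2·166 + 147/18 + 11.8
= 332 + 8.17 + 11.80
= 351.97 mOsm/kg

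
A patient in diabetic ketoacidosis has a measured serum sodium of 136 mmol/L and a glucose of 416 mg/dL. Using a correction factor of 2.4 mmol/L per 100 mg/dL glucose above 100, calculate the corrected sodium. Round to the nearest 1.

Corrected Na = measured Na + 2.4 · (glucose − 100)/100
= 136 + 2.4 · (416 − 100)/100
= 136 + 7.6
= 143.6 mmol/L

144 mmol/L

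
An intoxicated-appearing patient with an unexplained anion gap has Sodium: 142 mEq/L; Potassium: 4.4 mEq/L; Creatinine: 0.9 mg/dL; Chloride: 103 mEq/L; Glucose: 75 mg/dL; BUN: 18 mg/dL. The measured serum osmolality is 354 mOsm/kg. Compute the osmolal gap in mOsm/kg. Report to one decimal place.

Calculated osmolality = 2·Na + glucose/18 + BUN/2.8
= 2·142 + 75/18 + 18/2.8
= 284 + 4.17 + 6.43
= 294.6 mOsm/kg ≈ 294.6 mOsm/kg
Osmolar gap = measured − calculated = 354 − 294.6 = 59.4 mOsm/kg

59.4 mOsm/kg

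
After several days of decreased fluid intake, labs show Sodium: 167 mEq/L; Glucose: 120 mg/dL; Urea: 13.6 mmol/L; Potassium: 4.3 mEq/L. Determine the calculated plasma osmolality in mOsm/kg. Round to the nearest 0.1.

354.3 mOsm/kg

Calculated osmolality = 2·Na + glucose/18 + urea
= 2·167 + 120/18 + 13.6
= 334 + 6.67 + 13.60
= 354.27 mOsm/kg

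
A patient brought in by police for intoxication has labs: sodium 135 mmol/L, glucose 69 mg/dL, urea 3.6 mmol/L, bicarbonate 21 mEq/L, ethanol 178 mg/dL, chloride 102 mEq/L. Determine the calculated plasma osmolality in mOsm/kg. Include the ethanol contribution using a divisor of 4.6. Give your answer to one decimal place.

316.1 mOsm/kg

Calculated osmolality = 2·Na + glucose/18 + urea + ethanol/4.6
= 2·135 + 69/18 + 3.6 + 178/4.6
= 270 + 3.83 + 3.60 + 38.70
= 316.13 mOsm/kg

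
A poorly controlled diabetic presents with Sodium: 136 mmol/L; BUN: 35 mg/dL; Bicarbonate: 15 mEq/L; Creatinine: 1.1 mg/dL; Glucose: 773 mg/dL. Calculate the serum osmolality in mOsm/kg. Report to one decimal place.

Calculated osmolality = 2·Na + glucose/18 + BUN/2.8
= 2·136 + 773/18 + 35/2.8
= 272 + 42.94 + 12.50
= 327.44 mOsm/kg

327.4 mOsm/kg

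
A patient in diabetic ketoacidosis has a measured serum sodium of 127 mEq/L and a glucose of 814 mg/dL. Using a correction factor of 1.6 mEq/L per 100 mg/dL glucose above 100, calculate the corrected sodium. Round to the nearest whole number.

Corrected Na = measured Na + 1.6 · (glucose − 100)/100
= 127 + 1.6 · (814 − 100)/100
= 127 + 11.4
= 138.4 mEq/L

138 mEq/L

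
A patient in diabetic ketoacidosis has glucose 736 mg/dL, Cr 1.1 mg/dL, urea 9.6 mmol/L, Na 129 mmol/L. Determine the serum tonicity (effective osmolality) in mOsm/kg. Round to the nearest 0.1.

Effective osmolality excludes urea (freely permeant across cell membranes):
2·Na + glucose/18
= 2·129 + 736/18
= 258 + 40.89
= 298.89 mOsm/kg

298.9 mOsm/kg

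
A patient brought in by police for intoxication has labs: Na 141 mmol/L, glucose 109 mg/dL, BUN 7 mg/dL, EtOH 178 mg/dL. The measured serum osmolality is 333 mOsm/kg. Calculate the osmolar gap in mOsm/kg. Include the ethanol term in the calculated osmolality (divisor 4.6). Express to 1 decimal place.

3.7 mOsm/kg

Calculated osmolality = 2·Na + glucose/18 + BUN/2.8 + ethanol/4.6
= 2·141 + 109/18 + 7/2.8 + 178/4.6
= 282 + 6.06 + 2.50 + 38.70
= 329.26 mOsm/kg ≈ 329.3 mOsm/kg
Osmolar gap = measured − calculated = 333 − 329.3 = 3.7 mOsm/kg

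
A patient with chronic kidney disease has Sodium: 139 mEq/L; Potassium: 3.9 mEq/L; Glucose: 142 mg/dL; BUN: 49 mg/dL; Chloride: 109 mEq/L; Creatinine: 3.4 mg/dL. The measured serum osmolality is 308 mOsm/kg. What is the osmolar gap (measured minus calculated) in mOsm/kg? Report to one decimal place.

4.6 mOsm/kg

Calculated osmolality = 2·Na + glucose/18 + BUN/2.8
= 2·139 + 142/18 + 49/2.8
= 278 + 7.89 + 17.50
= 303.39 mOsm/kg ≈ 303.4 mOsm/kg
Osmolar gap = measured − calculated = 308 − 303.4 = 4.6 mOsm/kg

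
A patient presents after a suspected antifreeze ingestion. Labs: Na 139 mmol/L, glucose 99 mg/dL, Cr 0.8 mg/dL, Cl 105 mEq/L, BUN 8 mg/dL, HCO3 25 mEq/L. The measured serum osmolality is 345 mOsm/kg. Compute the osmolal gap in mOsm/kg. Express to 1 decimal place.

58.6 mOsm/kg

Calculated osmolality = 2·Na + glucose/18 + BUN/2.8
= 2·139 + 99/18 + 8/2.8
= 278 + 5.50 + 2.86
= 286.36 mOsm/kg ≈ 286.4 mOsm/kg
Osmolar gap = measured − calculated = 345 − 286.4 = 58.6 mOsm/kg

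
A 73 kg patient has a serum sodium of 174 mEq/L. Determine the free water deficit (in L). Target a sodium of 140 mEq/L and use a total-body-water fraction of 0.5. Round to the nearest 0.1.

TBW = 0.5 · 73 = 36.5 L
Free water deficit = TBW · (Na/140 − 1)
= 36.5 · (174/140 − 1)
= 36.5 · 0.2429
= 8.87 L

8.9 L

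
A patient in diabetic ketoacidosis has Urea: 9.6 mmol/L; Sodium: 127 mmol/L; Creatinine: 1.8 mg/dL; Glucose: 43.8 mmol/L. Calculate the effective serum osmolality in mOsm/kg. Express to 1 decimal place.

297.8 mOsm/kg

Effective osmolality excludes urea (freely permeant across cell membranes):
2·Na + glucose
= 2·127 + 43.8
= 254 + 43.8
= 297.8 mOsm/kg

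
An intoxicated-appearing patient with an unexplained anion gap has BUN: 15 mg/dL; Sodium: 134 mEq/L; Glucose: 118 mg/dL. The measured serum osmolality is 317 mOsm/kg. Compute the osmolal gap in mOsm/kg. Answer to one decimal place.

Calculated osmolality = 2·Na + glucose/18 + BUN/2.8
= 2·134 + 118/18 + 15/2.8
= 268 + 6.56 + 5.36
= 279.92 mOsm/kg ≈ 279.9 mOsm/kg
Osmolar gap = measured − calculated = 317 − 279.9 = 37.1 mOsm/kg

37.1 mOsm/kg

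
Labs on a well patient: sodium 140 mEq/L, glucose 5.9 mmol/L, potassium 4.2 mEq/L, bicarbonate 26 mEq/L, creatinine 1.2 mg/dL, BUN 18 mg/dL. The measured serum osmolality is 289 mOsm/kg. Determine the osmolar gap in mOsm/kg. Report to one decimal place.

Calculated osmolality = 2·Na + glucose + BUN/2.8
= 2·140 + 5.9 + 18/2.8
= 280 + 5.90 + 6.43
= 292.33 mOsm/kg ≈ 292.3 mOsm/kg
Osmolar gap = measured − calculated = 289 − 292.3 = -3.3 mOsm/kg

-3.3 mOsm/kg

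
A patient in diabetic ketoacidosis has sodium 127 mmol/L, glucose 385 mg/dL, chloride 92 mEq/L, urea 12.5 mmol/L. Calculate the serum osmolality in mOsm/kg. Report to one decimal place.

Calculated osmolality = 2·Na + glucose/18 + urea
= 2·127 + 385/18 + 12.5
= 254 + 21.39 + 12.50
= 287.89 mOsm/kg

287.9 mOsm/kg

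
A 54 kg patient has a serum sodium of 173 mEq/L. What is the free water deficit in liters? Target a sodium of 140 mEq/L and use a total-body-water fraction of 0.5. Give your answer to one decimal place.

TBW = 0.5 · 54 = 27 L
Free water deficit = TBW · (Na/140 − 1)
= 27 · (173/140 − 1)
= 27 · 0.2357
= 6.36 L

6.4 L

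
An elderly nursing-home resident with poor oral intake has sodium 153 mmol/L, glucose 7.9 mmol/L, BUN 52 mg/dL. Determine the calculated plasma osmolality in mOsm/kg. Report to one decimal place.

Calculated osmolality = 2·Na + glucose + BUN/2.8
= 2·153 + 7.9 + 52/2.8
= 306 + 7.90 + 18.57
= 332.47 mOsm/kg

332.5 mOsm/kg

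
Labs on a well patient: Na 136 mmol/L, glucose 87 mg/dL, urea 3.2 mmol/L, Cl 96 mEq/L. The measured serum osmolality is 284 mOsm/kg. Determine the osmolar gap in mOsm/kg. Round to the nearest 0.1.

4.0 mOsm/kg

Calculated osmolality = 2·Na + glucose/18 + urea
= 2·136 + 87/18 + 3.2
= 272 + 4.83 + 3.20
= 280.03 mOsm/kg ≈ 280.0 mOsm/kg
Osmolar gap = measured − calculated = 284 − 280.0 = 4.0 mOsm/kg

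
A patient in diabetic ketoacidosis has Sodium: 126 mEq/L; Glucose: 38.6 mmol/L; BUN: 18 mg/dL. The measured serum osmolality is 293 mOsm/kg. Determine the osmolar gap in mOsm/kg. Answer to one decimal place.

Calculated osmolality = 2·Na + glucose + BUN/2.8
= 2·126 + 38.6 + 18/2.8
= 252 + 38.60 + 6.43
= 297.03 mOsm/kg ≈ 297.0 mOsm/kg
Osmolar gap = measured − calculated = 293 − 297.0 = -4.0 mOsm/kg

-4.0 mOsm/kg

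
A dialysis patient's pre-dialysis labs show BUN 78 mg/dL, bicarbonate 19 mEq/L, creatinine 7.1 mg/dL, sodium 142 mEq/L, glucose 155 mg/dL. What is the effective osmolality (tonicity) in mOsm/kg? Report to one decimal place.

292.6 mOsm/kg

Effective osmolality excludes urea (freely permeant across cell membranes):
2·Na + glucose/18
= 2·142 + 155/18
= 284 + 8.61
= 292.61 mOsm/kg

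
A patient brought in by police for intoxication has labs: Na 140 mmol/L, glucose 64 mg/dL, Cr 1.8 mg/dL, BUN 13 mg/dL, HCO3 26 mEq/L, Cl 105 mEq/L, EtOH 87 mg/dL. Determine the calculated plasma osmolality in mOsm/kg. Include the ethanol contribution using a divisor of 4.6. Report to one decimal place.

307.1 mOsm/kg

Calculated osmolality = 2·Na + glucose/18 + BUN/2.8 + ethanol/4.6
= 2·140 + 64/18 + 13/2.8 + 87/4.6
= 280 + 3.56 + 4.64 + 18.91
= 307.11 mOsm/kg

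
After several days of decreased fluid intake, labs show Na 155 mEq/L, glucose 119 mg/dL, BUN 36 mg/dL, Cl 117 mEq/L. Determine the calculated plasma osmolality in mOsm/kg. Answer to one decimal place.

Calculated osmolality = 2·Na + glucose/18 + BUN/2.8
= 2·155 + 119/18 + 36/2.8
= 310 + 6.61 + 12.86
= 329.47 mOsm/kg

329.5 mOsm/kg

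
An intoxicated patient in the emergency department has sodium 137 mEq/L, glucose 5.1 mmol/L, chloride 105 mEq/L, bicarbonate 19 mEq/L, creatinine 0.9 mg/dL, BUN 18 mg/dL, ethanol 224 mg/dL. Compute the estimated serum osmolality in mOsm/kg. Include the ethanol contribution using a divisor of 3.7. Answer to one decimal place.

Calculated osmolality = 2·Na + glucose + BUN/2.8 + ethanol/3.7
= 2·137 + 5.1 + 18/2.8 + 224/3.7
= 274 + 5.10 + 6.43 + 60.54
= 346.07 mOsm/kg

346.1 mOsm/kg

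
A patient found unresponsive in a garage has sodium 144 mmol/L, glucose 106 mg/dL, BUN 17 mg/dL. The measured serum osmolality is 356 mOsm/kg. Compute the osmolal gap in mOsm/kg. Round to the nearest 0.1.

56.0 mOsm/kg

Calculated osmolality = 2·Na + glucose/18 + BUN/2.8
= 2·144 + 106/18 + 17/2.8
= 288 + 5.89 + 6.07
= 299.96 mOsm/kg ≈ 300.0 mOsm/kg
Osmolar gap = measured − calculated = 356 − 300.0 = 56.0 mOsm/kg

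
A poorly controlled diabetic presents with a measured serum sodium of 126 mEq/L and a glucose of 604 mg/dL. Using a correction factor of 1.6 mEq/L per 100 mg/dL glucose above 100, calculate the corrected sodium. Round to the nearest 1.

Corrected Na = measured Na + 1.6 · (glucose − 100)/100
= 126 + 1.6 · (604 − 100)/100
= 126 + 8.1
= 134.1 mEq/L

134 mEq/L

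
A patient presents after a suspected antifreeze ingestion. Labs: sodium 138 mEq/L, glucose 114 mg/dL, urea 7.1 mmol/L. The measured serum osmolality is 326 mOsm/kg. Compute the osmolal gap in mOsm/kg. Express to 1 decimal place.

36.6 mOsm/kg

Calculated osmolality = 2·Na + glucose/18 + urea
= 2·138 + 114/18 + 7.1
= 276 + 6.33 + 7.10
= 289.43 mOsm/kg ≈ 289.4 mOsm/kg
Osmolar gap = measured − calculated = 326 − 289.4 = 36.6 mOsm/kg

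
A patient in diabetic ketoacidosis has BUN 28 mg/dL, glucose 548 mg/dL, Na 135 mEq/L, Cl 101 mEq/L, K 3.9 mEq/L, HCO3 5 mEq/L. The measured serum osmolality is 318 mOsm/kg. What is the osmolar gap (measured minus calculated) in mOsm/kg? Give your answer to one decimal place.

7.6 mOsm/kg

Calculated osmolality = 2·Na + glucose/18 + BUN/2.8
= 2·135 + 548/18 + 28/2.8
= 270 + 30.44 + 10
= 310.44 mOsm/kg ≈ 310.4 mOsm/kg
Osmolar gap = measured − calculated = 318 − 310.4 = 7.6 mOsm/kg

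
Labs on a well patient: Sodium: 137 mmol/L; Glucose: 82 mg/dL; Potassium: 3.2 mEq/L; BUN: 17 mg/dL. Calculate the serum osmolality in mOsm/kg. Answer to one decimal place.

284.6 mOsm/kg

Calculated osmolality = 2·Na + glucose/18 + BUN/2.8
= 2·137 + 82/18 + 17/2.8
= 274 + 4.56 + 6.07
= 284.63 mOsm/kg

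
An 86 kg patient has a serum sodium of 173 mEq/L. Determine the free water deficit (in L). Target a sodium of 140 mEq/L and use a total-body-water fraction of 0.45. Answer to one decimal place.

9.1 L

TBW = 0.45 · 86 = 38.7 L
Free water deficit = TBW · (Na/140 − 1)
= 38.7 · (173/140 − 1)
= 38.7 · 0.2357
= 9.12 L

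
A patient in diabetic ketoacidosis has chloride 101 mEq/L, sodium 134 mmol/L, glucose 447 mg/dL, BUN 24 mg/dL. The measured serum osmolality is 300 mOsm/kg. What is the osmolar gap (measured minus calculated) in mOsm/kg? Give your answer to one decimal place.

-1.4 mOsm/kg

Calculated osmolality = 2·Na + glucose/18 + BUN/2.8
= 2·134 + 447/18 + 24/2.8
= 268 + 24.83 + 8.57
= 301.4 mOsm/kg ≈ 301.4 mOsm/kg
Osmolar gap = measured − calculated = 300 − 301.4 = -1.4 mOsm/kg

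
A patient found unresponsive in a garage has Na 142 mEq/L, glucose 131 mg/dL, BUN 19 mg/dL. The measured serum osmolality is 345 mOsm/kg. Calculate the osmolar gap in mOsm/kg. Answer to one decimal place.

46.9 mOsm/kg

Calculated osmolality = 2·Na + glucose/18 + BUN/2.8
= 2·142 + 131/18 + 19/2.8
= 284 + 7.28 + 6.79
= 298.07 mOsm/kg ≈ 298.1 mOsm/kg
Osmolar gap = measured − calculated = 345 − 298.1 = 46.9 mOsm/kg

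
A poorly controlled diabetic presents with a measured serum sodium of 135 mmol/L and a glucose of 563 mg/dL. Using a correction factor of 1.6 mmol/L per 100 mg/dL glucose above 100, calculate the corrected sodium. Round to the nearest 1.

Corrected Na = measured Na + 1.6 · (glucose − 100)/100
= 135 + 1.6 · (563 − 100)/100
= 135 + 7.4
= 142.4 mmol/L

142 mmol/L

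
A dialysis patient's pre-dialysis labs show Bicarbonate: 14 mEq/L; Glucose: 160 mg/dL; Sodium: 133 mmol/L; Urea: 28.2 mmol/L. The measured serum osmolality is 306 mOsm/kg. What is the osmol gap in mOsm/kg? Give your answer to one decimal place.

2.9 mOsm/kg

Calculated osmolality = 2·Na + glucose/18 + urea
= 2·133 + 160/18 + 28.2
= 266 + 8.89 + 28.20
= 303.09 mOsm/kg ≈ 303.1 mOsm/kg
Osmolar gap = measured − calculated = 306 − 303.1 = 2.9 mOsm/kg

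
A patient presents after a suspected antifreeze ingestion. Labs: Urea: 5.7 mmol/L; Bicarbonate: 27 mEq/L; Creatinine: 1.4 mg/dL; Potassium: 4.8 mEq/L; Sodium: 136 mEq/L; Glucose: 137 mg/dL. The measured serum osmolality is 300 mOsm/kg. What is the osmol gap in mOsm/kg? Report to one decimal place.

14.7 mOsm/kg

Calculated osmolality = 2·Na + glucose/18 + urea
= 2·136 + 137/18 + 5.7
= 272 + 7.61 + 5.70
= 285.31 mOsm/kg ≈ 285.3 mOsm/kg
Osmolar gap = measured − calculated = 300 − 285.3 = 14.7 mOsm/kg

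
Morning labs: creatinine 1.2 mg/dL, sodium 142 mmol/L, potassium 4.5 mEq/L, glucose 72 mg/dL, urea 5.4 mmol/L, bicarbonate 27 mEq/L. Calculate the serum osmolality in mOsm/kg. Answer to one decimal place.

293.4 mOsm/kg

Calculated osmolality = 2·Na + glucose/18 + urea
= 2·142 + 72/18 + 5.4
= 284 + 4 + 5.40
= 293.4 mOsm/kg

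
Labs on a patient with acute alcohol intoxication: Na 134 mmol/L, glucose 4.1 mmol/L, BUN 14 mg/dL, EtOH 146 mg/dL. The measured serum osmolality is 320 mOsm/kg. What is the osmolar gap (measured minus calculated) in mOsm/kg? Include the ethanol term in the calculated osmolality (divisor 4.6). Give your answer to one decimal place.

11.2 mOsm/kg

Calculated osmolality = 2·Na + glucose + BUN/2.8 + ethanol/4.6
= 2·134 + 4.1 + 14/2.8 + 146/4.6
= 268 + 4.10 + 5 + 31.74
= 308.84 mOsm/kg ≈ 308.8 mOsm/kg
Osmolar gap = measured − calculated = 320 − 308.8 = 11.2 mOsm/kg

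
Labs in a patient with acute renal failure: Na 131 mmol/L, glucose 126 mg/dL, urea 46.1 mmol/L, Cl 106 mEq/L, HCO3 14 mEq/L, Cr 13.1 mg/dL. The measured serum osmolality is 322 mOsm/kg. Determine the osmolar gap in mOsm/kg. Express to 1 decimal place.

Calculated osmolality = 2·Na + glucose/18 + urea
= 2·131 + 126/18 + 46.1
= 262 + 7 + 46.10
= 315.1 mOsm/kg ≈ 315.1 mOsm/kg
Osmolar gap = measured − calculated = 322 − 315.1 = 6.9 mOsm/kg

6.9 mOsm/kg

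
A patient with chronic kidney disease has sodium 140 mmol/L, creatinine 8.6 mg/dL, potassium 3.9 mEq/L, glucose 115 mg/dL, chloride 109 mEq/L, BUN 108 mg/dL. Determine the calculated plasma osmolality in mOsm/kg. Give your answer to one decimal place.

Calculated osmolality = 2·Na + glucose/18 + BUN/2.8
= 2·140 + 115/18 + 108/2.8
= 280 + 6.39 + 38.57
= 324.96 mOsm/kg

325.0 mOsm/kg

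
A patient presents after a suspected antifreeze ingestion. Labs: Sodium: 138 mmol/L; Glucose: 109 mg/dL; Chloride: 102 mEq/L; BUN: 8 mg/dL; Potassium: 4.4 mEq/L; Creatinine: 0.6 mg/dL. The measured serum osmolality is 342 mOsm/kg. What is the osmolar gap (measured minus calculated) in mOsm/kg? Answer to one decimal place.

Calculated osmolality = 2·Na + glucose/18 + BUN/2.8
= 2·138 + 109/18 + 8/2.8
= 276 + 6.06 + 2.86
= 284.92 mOsm/kg ≈ 284.9 mOsm/kg
Osmolar gap = measured − calculated = 342 − 284.9 = 57.1 mOsm/kg

57.1 mOsm/kg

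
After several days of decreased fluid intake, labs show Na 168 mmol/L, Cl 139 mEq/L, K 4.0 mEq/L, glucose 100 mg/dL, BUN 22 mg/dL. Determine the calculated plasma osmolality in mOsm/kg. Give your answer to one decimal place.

Calculated osmolality = 2·Na + glucose/18 + BUN/2.8
= 2·168 + 100/18 + 22/2.8
= 336 + 5.56 + 7.86
= 349.42 mOsm/kg

349.4 mOsm/kg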